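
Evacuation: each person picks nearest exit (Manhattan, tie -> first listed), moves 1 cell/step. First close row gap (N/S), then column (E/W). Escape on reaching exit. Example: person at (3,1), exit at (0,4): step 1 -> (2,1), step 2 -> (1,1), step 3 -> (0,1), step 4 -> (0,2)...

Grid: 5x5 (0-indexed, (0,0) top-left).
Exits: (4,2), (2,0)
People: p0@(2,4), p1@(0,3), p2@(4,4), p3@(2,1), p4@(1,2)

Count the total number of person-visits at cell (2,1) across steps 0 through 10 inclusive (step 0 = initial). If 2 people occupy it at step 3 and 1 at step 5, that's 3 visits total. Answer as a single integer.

Step 0: p0@(2,4) p1@(0,3) p2@(4,4) p3@(2,1) p4@(1,2) -> at (2,1): 1 [p3], cum=1
Step 1: p0@(3,4) p1@(1,3) p2@(4,3) p3@ESC p4@(2,2) -> at (2,1): 0 [-], cum=1
Step 2: p0@(4,4) p1@(2,3) p2@ESC p3@ESC p4@(3,2) -> at (2,1): 0 [-], cum=1
Step 3: p0@(4,3) p1@(3,3) p2@ESC p3@ESC p4@ESC -> at (2,1): 0 [-], cum=1
Step 4: p0@ESC p1@(4,3) p2@ESC p3@ESC p4@ESC -> at (2,1): 0 [-], cum=1
Step 5: p0@ESC p1@ESC p2@ESC p3@ESC p4@ESC -> at (2,1): 0 [-], cum=1
Total visits = 1

Answer: 1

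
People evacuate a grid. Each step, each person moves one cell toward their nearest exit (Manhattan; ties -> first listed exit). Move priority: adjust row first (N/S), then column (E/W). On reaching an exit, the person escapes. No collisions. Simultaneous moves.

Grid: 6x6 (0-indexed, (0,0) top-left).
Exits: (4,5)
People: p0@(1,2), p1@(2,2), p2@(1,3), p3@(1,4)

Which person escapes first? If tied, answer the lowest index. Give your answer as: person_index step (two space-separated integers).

Step 1: p0:(1,2)->(2,2) | p1:(2,2)->(3,2) | p2:(1,3)->(2,3) | p3:(1,4)->(2,4)
Step 2: p0:(2,2)->(3,2) | p1:(3,2)->(4,2) | p2:(2,3)->(3,3) | p3:(2,4)->(3,4)
Step 3: p0:(3,2)->(4,2) | p1:(4,2)->(4,3) | p2:(3,3)->(4,3) | p3:(3,4)->(4,4)
Step 4: p0:(4,2)->(4,3) | p1:(4,3)->(4,4) | p2:(4,3)->(4,4) | p3:(4,4)->(4,5)->EXIT
Step 5: p0:(4,3)->(4,4) | p1:(4,4)->(4,5)->EXIT | p2:(4,4)->(4,5)->EXIT | p3:escaped
Step 6: p0:(4,4)->(4,5)->EXIT | p1:escaped | p2:escaped | p3:escaped
Exit steps: [6, 5, 5, 4]
First to escape: p3 at step 4

Answer: 3 4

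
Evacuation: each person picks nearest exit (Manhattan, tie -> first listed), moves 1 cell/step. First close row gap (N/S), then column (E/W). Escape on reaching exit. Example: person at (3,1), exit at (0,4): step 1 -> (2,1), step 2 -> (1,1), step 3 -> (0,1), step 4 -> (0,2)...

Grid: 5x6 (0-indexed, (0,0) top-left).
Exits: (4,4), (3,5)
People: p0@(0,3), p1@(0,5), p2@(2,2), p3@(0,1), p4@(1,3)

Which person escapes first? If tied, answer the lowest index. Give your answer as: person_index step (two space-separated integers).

Answer: 1 3

Derivation:
Step 1: p0:(0,3)->(1,3) | p1:(0,5)->(1,5) | p2:(2,2)->(3,2) | p3:(0,1)->(1,1) | p4:(1,3)->(2,3)
Step 2: p0:(1,3)->(2,3) | p1:(1,5)->(2,5) | p2:(3,2)->(4,2) | p3:(1,1)->(2,1) | p4:(2,3)->(3,3)
Step 3: p0:(2,3)->(3,3) | p1:(2,5)->(3,5)->EXIT | p2:(4,2)->(4,3) | p3:(2,1)->(3,1) | p4:(3,3)->(4,3)
Step 4: p0:(3,3)->(4,3) | p1:escaped | p2:(4,3)->(4,4)->EXIT | p3:(3,1)->(4,1) | p4:(4,3)->(4,4)->EXIT
Step 5: p0:(4,3)->(4,4)->EXIT | p1:escaped | p2:escaped | p3:(4,1)->(4,2) | p4:escaped
Step 6: p0:escaped | p1:escaped | p2:escaped | p3:(4,2)->(4,3) | p4:escaped
Step 7: p0:escaped | p1:escaped | p2:escaped | p3:(4,3)->(4,4)->EXIT | p4:escaped
Exit steps: [5, 3, 4, 7, 4]
First to escape: p1 at step 3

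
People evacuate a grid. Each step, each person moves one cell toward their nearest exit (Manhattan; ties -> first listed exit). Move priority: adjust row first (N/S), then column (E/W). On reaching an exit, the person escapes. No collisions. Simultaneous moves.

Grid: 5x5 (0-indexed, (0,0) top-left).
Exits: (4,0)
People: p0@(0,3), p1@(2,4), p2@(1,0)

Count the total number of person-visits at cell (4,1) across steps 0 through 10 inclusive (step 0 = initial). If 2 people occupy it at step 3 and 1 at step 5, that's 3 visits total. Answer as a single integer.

Answer: 2

Derivation:
Step 0: p0@(0,3) p1@(2,4) p2@(1,0) -> at (4,1): 0 [-], cum=0
Step 1: p0@(1,3) p1@(3,4) p2@(2,0) -> at (4,1): 0 [-], cum=0
Step 2: p0@(2,3) p1@(4,4) p2@(3,0) -> at (4,1): 0 [-], cum=0
Step 3: p0@(3,3) p1@(4,3) p2@ESC -> at (4,1): 0 [-], cum=0
Step 4: p0@(4,3) p1@(4,2) p2@ESC -> at (4,1): 0 [-], cum=0
Step 5: p0@(4,2) p1@(4,1) p2@ESC -> at (4,1): 1 [p1], cum=1
Step 6: p0@(4,1) p1@ESC p2@ESC -> at (4,1): 1 [p0], cum=2
Step 7: p0@ESC p1@ESC p2@ESC -> at (4,1): 0 [-], cum=2
Total visits = 2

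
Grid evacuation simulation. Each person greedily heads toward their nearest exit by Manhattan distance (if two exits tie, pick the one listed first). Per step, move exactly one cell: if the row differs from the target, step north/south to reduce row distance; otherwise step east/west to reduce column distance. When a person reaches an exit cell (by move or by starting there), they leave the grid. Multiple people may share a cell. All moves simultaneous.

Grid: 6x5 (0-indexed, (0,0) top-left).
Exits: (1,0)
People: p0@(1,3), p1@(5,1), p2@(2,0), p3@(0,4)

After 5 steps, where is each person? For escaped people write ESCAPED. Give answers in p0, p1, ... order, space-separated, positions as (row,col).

Step 1: p0:(1,3)->(1,2) | p1:(5,1)->(4,1) | p2:(2,0)->(1,0)->EXIT | p3:(0,4)->(1,4)
Step 2: p0:(1,2)->(1,1) | p1:(4,1)->(3,1) | p2:escaped | p3:(1,4)->(1,3)
Step 3: p0:(1,1)->(1,0)->EXIT | p1:(3,1)->(2,1) | p2:escaped | p3:(1,3)->(1,2)
Step 4: p0:escaped | p1:(2,1)->(1,1) | p2:escaped | p3:(1,2)->(1,1)
Step 5: p0:escaped | p1:(1,1)->(1,0)->EXIT | p2:escaped | p3:(1,1)->(1,0)->EXIT

ESCAPED ESCAPED ESCAPED ESCAPED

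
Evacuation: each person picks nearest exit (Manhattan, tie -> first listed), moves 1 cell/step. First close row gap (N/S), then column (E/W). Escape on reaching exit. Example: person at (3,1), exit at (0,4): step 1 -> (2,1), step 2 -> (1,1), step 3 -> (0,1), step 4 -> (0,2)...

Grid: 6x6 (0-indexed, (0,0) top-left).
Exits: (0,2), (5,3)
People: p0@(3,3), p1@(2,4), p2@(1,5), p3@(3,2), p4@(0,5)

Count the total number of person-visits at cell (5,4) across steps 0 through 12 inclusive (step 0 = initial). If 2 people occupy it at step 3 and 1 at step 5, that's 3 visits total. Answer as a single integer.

Step 0: p0@(3,3) p1@(2,4) p2@(1,5) p3@(3,2) p4@(0,5) -> at (5,4): 0 [-], cum=0
Step 1: p0@(4,3) p1@(1,4) p2@(0,5) p3@(2,2) p4@(0,4) -> at (5,4): 0 [-], cum=0
Step 2: p0@ESC p1@(0,4) p2@(0,4) p3@(1,2) p4@(0,3) -> at (5,4): 0 [-], cum=0
Step 3: p0@ESC p1@(0,3) p2@(0,3) p3@ESC p4@ESC -> at (5,4): 0 [-], cum=0
Step 4: p0@ESC p1@ESC p2@ESC p3@ESC p4@ESC -> at (5,4): 0 [-], cum=0
Total visits = 0

Answer: 0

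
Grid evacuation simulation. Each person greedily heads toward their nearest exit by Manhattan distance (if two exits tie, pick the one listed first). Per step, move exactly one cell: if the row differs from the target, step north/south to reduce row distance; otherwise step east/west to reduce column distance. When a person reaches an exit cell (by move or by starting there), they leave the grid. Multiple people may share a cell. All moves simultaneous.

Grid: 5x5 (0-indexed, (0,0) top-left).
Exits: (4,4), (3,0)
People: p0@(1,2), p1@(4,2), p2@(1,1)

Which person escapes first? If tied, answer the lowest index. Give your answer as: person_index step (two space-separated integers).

Step 1: p0:(1,2)->(2,2) | p1:(4,2)->(4,3) | p2:(1,1)->(2,1)
Step 2: p0:(2,2)->(3,2) | p1:(4,3)->(4,4)->EXIT | p2:(2,1)->(3,1)
Step 3: p0:(3,2)->(3,1) | p1:escaped | p2:(3,1)->(3,0)->EXIT
Step 4: p0:(3,1)->(3,0)->EXIT | p1:escaped | p2:escaped
Exit steps: [4, 2, 3]
First to escape: p1 at step 2

Answer: 1 2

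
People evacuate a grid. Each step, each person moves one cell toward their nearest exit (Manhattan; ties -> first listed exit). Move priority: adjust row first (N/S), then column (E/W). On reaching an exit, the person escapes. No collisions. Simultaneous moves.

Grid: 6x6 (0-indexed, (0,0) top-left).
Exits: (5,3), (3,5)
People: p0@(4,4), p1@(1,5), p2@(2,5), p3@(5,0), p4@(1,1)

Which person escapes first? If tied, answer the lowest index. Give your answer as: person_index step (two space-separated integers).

Answer: 2 1

Derivation:
Step 1: p0:(4,4)->(5,4) | p1:(1,5)->(2,5) | p2:(2,5)->(3,5)->EXIT | p3:(5,0)->(5,1) | p4:(1,1)->(2,1)
Step 2: p0:(5,4)->(5,3)->EXIT | p1:(2,5)->(3,5)->EXIT | p2:escaped | p3:(5,1)->(5,2) | p4:(2,1)->(3,1)
Step 3: p0:escaped | p1:escaped | p2:escaped | p3:(5,2)->(5,3)->EXIT | p4:(3,1)->(4,1)
Step 4: p0:escaped | p1:escaped | p2:escaped | p3:escaped | p4:(4,1)->(5,1)
Step 5: p0:escaped | p1:escaped | p2:escaped | p3:escaped | p4:(5,1)->(5,2)
Step 6: p0:escaped | p1:escaped | p2:escaped | p3:escaped | p4:(5,2)->(5,3)->EXIT
Exit steps: [2, 2, 1, 3, 6]
First to escape: p2 at step 1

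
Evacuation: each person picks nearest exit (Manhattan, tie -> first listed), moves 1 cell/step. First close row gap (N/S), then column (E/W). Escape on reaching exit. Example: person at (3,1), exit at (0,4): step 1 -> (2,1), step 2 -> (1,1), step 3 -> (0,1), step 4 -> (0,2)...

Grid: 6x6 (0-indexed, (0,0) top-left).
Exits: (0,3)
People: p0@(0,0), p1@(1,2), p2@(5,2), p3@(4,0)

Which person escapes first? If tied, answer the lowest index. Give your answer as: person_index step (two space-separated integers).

Step 1: p0:(0,0)->(0,1) | p1:(1,2)->(0,2) | p2:(5,2)->(4,2) | p3:(4,0)->(3,0)
Step 2: p0:(0,1)->(0,2) | p1:(0,2)->(0,3)->EXIT | p2:(4,2)->(3,2) | p3:(3,0)->(2,0)
Step 3: p0:(0,2)->(0,3)->EXIT | p1:escaped | p2:(3,2)->(2,2) | p3:(2,0)->(1,0)
Step 4: p0:escaped | p1:escaped | p2:(2,2)->(1,2) | p3:(1,0)->(0,0)
Step 5: p0:escaped | p1:escaped | p2:(1,2)->(0,2) | p3:(0,0)->(0,1)
Step 6: p0:escaped | p1:escaped | p2:(0,2)->(0,3)->EXIT | p3:(0,1)->(0,2)
Step 7: p0:escaped | p1:escaped | p2:escaped | p3:(0,2)->(0,3)->EXIT
Exit steps: [3, 2, 6, 7]
First to escape: p1 at step 2

Answer: 1 2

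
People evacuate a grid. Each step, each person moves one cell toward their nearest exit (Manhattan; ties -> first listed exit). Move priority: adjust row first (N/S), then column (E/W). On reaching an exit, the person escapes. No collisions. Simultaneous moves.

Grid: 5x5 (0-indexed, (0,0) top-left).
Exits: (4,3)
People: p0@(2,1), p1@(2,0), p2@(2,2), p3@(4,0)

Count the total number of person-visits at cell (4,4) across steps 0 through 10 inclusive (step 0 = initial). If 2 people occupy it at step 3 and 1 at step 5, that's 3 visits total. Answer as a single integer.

Step 0: p0@(2,1) p1@(2,0) p2@(2,2) p3@(4,0) -> at (4,4): 0 [-], cum=0
Step 1: p0@(3,1) p1@(3,0) p2@(3,2) p3@(4,1) -> at (4,4): 0 [-], cum=0
Step 2: p0@(4,1) p1@(4,0) p2@(4,2) p3@(4,2) -> at (4,4): 0 [-], cum=0
Step 3: p0@(4,2) p1@(4,1) p2@ESC p3@ESC -> at (4,4): 0 [-], cum=0
Step 4: p0@ESC p1@(4,2) p2@ESC p3@ESC -> at (4,4): 0 [-], cum=0
Step 5: p0@ESC p1@ESC p2@ESC p3@ESC -> at (4,4): 0 [-], cum=0
Total visits = 0

Answer: 0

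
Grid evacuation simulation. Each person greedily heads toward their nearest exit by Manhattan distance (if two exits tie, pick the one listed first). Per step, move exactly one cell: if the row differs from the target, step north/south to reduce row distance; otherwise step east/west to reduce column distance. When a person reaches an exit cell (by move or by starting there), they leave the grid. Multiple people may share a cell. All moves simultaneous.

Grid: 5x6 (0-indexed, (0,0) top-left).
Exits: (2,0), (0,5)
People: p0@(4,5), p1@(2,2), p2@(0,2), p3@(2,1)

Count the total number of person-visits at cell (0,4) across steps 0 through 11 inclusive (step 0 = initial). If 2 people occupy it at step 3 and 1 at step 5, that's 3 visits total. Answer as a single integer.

Answer: 1

Derivation:
Step 0: p0@(4,5) p1@(2,2) p2@(0,2) p3@(2,1) -> at (0,4): 0 [-], cum=0
Step 1: p0@(3,5) p1@(2,1) p2@(0,3) p3@ESC -> at (0,4): 0 [-], cum=0
Step 2: p0@(2,5) p1@ESC p2@(0,4) p3@ESC -> at (0,4): 1 [p2], cum=1
Step 3: p0@(1,5) p1@ESC p2@ESC p3@ESC -> at (0,4): 0 [-], cum=1
Step 4: p0@ESC p1@ESC p2@ESC p3@ESC -> at (0,4): 0 [-], cum=1
Total visits = 1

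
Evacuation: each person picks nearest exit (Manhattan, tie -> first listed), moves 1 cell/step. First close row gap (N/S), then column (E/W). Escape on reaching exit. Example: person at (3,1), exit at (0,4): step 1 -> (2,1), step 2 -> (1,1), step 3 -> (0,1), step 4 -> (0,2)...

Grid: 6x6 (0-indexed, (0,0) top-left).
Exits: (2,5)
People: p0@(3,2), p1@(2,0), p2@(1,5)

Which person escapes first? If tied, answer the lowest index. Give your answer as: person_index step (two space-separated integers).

Step 1: p0:(3,2)->(2,2) | p1:(2,0)->(2,1) | p2:(1,5)->(2,5)->EXIT
Step 2: p0:(2,2)->(2,3) | p1:(2,1)->(2,2) | p2:escaped
Step 3: p0:(2,3)->(2,4) | p1:(2,2)->(2,3) | p2:escaped
Step 4: p0:(2,4)->(2,5)->EXIT | p1:(2,3)->(2,4) | p2:escaped
Step 5: p0:escaped | p1:(2,4)->(2,5)->EXIT | p2:escaped
Exit steps: [4, 5, 1]
First to escape: p2 at step 1

Answer: 2 1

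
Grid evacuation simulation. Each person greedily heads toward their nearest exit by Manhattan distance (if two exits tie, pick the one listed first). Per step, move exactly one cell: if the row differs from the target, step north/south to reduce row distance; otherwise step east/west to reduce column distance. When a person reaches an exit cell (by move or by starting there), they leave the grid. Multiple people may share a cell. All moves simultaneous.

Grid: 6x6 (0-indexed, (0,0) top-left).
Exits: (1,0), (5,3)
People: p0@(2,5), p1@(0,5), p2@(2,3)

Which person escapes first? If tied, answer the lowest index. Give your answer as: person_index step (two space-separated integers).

Step 1: p0:(2,5)->(3,5) | p1:(0,5)->(1,5) | p2:(2,3)->(3,3)
Step 2: p0:(3,5)->(4,5) | p1:(1,5)->(1,4) | p2:(3,3)->(4,3)
Step 3: p0:(4,5)->(5,5) | p1:(1,4)->(1,3) | p2:(4,3)->(5,3)->EXIT
Step 4: p0:(5,5)->(5,4) | p1:(1,3)->(1,2) | p2:escaped
Step 5: p0:(5,4)->(5,3)->EXIT | p1:(1,2)->(1,1) | p2:escaped
Step 6: p0:escaped | p1:(1,1)->(1,0)->EXIT | p2:escaped
Exit steps: [5, 6, 3]
First to escape: p2 at step 3

Answer: 2 3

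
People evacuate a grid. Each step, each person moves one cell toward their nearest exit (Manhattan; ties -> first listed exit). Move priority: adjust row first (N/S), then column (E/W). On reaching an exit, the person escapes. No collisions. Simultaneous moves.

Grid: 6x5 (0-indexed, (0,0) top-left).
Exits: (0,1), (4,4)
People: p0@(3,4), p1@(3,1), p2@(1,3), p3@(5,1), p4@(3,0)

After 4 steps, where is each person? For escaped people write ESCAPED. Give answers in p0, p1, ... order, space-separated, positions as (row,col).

Step 1: p0:(3,4)->(4,4)->EXIT | p1:(3,1)->(2,1) | p2:(1,3)->(0,3) | p3:(5,1)->(4,1) | p4:(3,0)->(2,0)
Step 2: p0:escaped | p1:(2,1)->(1,1) | p2:(0,3)->(0,2) | p3:(4,1)->(4,2) | p4:(2,0)->(1,0)
Step 3: p0:escaped | p1:(1,1)->(0,1)->EXIT | p2:(0,2)->(0,1)->EXIT | p3:(4,2)->(4,3) | p4:(1,0)->(0,0)
Step 4: p0:escaped | p1:escaped | p2:escaped | p3:(4,3)->(4,4)->EXIT | p4:(0,0)->(0,1)->EXIT

ESCAPED ESCAPED ESCAPED ESCAPED ESCAPED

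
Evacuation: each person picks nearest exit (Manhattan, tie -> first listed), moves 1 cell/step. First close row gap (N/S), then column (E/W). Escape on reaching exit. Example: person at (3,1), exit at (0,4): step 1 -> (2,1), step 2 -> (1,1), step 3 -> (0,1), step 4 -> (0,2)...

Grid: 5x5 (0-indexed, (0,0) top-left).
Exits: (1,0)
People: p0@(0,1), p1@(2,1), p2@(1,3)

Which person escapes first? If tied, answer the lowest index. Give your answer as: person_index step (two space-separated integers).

Step 1: p0:(0,1)->(1,1) | p1:(2,1)->(1,1) | p2:(1,3)->(1,2)
Step 2: p0:(1,1)->(1,0)->EXIT | p1:(1,1)->(1,0)->EXIT | p2:(1,2)->(1,1)
Step 3: p0:escaped | p1:escaped | p2:(1,1)->(1,0)->EXIT
Exit steps: [2, 2, 3]
First to escape: p0 at step 2

Answer: 0 2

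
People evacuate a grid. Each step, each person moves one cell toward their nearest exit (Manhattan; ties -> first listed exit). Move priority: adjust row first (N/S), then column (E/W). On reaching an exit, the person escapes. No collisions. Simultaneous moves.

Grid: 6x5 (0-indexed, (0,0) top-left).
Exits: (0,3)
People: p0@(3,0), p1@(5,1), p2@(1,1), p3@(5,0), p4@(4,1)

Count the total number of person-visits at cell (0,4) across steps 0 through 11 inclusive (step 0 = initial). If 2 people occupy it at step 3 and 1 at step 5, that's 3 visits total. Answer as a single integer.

Answer: 0

Derivation:
Step 0: p0@(3,0) p1@(5,1) p2@(1,1) p3@(5,0) p4@(4,1) -> at (0,4): 0 [-], cum=0
Step 1: p0@(2,0) p1@(4,1) p2@(0,1) p3@(4,0) p4@(3,1) -> at (0,4): 0 [-], cum=0
Step 2: p0@(1,0) p1@(3,1) p2@(0,2) p3@(3,0) p4@(2,1) -> at (0,4): 0 [-], cum=0
Step 3: p0@(0,0) p1@(2,1) p2@ESC p3@(2,0) p4@(1,1) -> at (0,4): 0 [-], cum=0
Step 4: p0@(0,1) p1@(1,1) p2@ESC p3@(1,0) p4@(0,1) -> at (0,4): 0 [-], cum=0
Step 5: p0@(0,2) p1@(0,1) p2@ESC p3@(0,0) p4@(0,2) -> at (0,4): 0 [-], cum=0
Step 6: p0@ESC p1@(0,2) p2@ESC p3@(0,1) p4@ESC -> at (0,4): 0 [-], cum=0
Step 7: p0@ESC p1@ESC p2@ESC p3@(0,2) p4@ESC -> at (0,4): 0 [-], cum=0
Step 8: p0@ESC p1@ESC p2@ESC p3@ESC p4@ESC -> at (0,4): 0 [-], cum=0
Total visits = 0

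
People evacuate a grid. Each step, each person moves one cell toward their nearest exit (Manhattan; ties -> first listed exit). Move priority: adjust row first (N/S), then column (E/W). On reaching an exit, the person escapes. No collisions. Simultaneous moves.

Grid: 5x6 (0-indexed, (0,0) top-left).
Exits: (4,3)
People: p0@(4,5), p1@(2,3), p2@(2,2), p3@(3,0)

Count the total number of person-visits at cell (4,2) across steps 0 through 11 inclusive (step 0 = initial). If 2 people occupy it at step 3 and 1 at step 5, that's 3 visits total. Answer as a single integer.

Answer: 2

Derivation:
Step 0: p0@(4,5) p1@(2,3) p2@(2,2) p3@(3,0) -> at (4,2): 0 [-], cum=0
Step 1: p0@(4,4) p1@(3,3) p2@(3,2) p3@(4,0) -> at (4,2): 0 [-], cum=0
Step 2: p0@ESC p1@ESC p2@(4,2) p3@(4,1) -> at (4,2): 1 [p2], cum=1
Step 3: p0@ESC p1@ESC p2@ESC p3@(4,2) -> at (4,2): 1 [p3], cum=2
Step 4: p0@ESC p1@ESC p2@ESC p3@ESC -> at (4,2): 0 [-], cum=2
Total visits = 2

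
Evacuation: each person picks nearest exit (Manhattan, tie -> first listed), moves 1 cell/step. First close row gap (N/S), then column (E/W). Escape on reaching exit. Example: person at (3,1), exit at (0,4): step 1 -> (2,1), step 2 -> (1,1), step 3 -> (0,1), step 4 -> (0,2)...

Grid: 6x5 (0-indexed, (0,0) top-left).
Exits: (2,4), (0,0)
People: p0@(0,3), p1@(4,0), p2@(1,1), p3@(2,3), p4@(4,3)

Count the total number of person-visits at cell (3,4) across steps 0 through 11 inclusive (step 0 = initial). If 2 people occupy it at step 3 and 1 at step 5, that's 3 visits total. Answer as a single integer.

Answer: 0

Derivation:
Step 0: p0@(0,3) p1@(4,0) p2@(1,1) p3@(2,3) p4@(4,3) -> at (3,4): 0 [-], cum=0
Step 1: p0@(1,3) p1@(3,0) p2@(0,1) p3@ESC p4@(3,3) -> at (3,4): 0 [-], cum=0
Step 2: p0@(2,3) p1@(2,0) p2@ESC p3@ESC p4@(2,3) -> at (3,4): 0 [-], cum=0
Step 3: p0@ESC p1@(1,0) p2@ESC p3@ESC p4@ESC -> at (3,4): 0 [-], cum=0
Step 4: p0@ESC p1@ESC p2@ESC p3@ESC p4@ESC -> at (3,4): 0 [-], cum=0
Total visits = 0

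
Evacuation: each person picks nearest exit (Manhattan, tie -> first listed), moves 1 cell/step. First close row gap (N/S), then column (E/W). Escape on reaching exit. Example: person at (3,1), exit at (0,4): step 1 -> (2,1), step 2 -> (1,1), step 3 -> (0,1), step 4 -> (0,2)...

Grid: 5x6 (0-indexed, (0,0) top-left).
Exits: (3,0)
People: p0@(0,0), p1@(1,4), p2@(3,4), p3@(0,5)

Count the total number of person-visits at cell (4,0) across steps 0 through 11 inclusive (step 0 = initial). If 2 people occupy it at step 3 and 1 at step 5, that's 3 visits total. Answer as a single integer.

Step 0: p0@(0,0) p1@(1,4) p2@(3,4) p3@(0,5) -> at (4,0): 0 [-], cum=0
Step 1: p0@(1,0) p1@(2,4) p2@(3,3) p3@(1,5) -> at (4,0): 0 [-], cum=0
Step 2: p0@(2,0) p1@(3,4) p2@(3,2) p3@(2,5) -> at (4,0): 0 [-], cum=0
Step 3: p0@ESC p1@(3,3) p2@(3,1) p3@(3,5) -> at (4,0): 0 [-], cum=0
Step 4: p0@ESC p1@(3,2) p2@ESC p3@(3,4) -> at (4,0): 0 [-], cum=0
Step 5: p0@ESC p1@(3,1) p2@ESC p3@(3,3) -> at (4,0): 0 [-], cum=0
Step 6: p0@ESC p1@ESC p2@ESC p3@(3,2) -> at (4,0): 0 [-], cum=0
Step 7: p0@ESC p1@ESC p2@ESC p3@(3,1) -> at (4,0): 0 [-], cum=0
Step 8: p0@ESC p1@ESC p2@ESC p3@ESC -> at (4,0): 0 [-], cum=0
Total visits = 0

Answer: 0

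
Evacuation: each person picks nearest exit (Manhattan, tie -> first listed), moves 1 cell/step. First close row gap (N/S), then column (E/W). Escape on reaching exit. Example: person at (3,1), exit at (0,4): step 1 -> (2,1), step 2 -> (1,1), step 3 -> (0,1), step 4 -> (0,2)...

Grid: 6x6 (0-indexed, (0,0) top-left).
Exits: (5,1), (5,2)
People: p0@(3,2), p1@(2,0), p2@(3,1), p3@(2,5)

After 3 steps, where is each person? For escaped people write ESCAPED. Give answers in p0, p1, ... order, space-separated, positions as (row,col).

Step 1: p0:(3,2)->(4,2) | p1:(2,0)->(3,0) | p2:(3,1)->(4,1) | p3:(2,5)->(3,5)
Step 2: p0:(4,2)->(5,2)->EXIT | p1:(3,0)->(4,0) | p2:(4,1)->(5,1)->EXIT | p3:(3,5)->(4,5)
Step 3: p0:escaped | p1:(4,0)->(5,0) | p2:escaped | p3:(4,5)->(5,5)

ESCAPED (5,0) ESCAPED (5,5)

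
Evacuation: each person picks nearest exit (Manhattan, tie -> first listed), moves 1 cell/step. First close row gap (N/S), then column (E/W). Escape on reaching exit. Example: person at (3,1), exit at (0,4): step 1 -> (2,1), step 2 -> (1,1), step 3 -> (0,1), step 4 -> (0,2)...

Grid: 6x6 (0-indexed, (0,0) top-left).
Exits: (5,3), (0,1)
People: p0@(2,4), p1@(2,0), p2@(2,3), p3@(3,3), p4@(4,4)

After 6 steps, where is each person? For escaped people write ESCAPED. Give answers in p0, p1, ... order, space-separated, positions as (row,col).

Step 1: p0:(2,4)->(3,4) | p1:(2,0)->(1,0) | p2:(2,3)->(3,3) | p3:(3,3)->(4,3) | p4:(4,4)->(5,4)
Step 2: p0:(3,4)->(4,4) | p1:(1,0)->(0,0) | p2:(3,3)->(4,3) | p3:(4,3)->(5,3)->EXIT | p4:(5,4)->(5,3)->EXIT
Step 3: p0:(4,4)->(5,4) | p1:(0,0)->(0,1)->EXIT | p2:(4,3)->(5,3)->EXIT | p3:escaped | p4:escaped
Step 4: p0:(5,4)->(5,3)->EXIT | p1:escaped | p2:escaped | p3:escaped | p4:escaped

ESCAPED ESCAPED ESCAPED ESCAPED ESCAPED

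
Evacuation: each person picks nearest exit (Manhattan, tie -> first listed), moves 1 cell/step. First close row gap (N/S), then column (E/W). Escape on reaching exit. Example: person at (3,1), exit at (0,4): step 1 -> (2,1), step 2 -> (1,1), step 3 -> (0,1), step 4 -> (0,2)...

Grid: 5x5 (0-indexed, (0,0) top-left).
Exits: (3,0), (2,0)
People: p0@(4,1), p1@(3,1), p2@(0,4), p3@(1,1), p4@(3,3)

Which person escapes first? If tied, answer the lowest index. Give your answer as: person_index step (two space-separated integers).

Answer: 1 1

Derivation:
Step 1: p0:(4,1)->(3,1) | p1:(3,1)->(3,0)->EXIT | p2:(0,4)->(1,4) | p3:(1,1)->(2,1) | p4:(3,3)->(3,2)
Step 2: p0:(3,1)->(3,0)->EXIT | p1:escaped | p2:(1,4)->(2,4) | p3:(2,1)->(2,0)->EXIT | p4:(3,2)->(3,1)
Step 3: p0:escaped | p1:escaped | p2:(2,4)->(2,3) | p3:escaped | p4:(3,1)->(3,0)->EXIT
Step 4: p0:escaped | p1:escaped | p2:(2,3)->(2,2) | p3:escaped | p4:escaped
Step 5: p0:escaped | p1:escaped | p2:(2,2)->(2,1) | p3:escaped | p4:escaped
Step 6: p0:escaped | p1:escaped | p2:(2,1)->(2,0)->EXIT | p3:escaped | p4:escaped
Exit steps: [2, 1, 6, 2, 3]
First to escape: p1 at step 1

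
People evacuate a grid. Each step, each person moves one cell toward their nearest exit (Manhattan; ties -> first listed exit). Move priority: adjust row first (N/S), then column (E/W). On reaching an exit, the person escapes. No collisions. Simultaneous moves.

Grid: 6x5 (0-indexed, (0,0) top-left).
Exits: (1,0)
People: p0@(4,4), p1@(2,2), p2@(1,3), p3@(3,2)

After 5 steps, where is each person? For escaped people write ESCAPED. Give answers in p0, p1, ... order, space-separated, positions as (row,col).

Step 1: p0:(4,4)->(3,4) | p1:(2,2)->(1,2) | p2:(1,3)->(1,2) | p3:(3,2)->(2,2)
Step 2: p0:(3,4)->(2,4) | p1:(1,2)->(1,1) | p2:(1,2)->(1,1) | p3:(2,2)->(1,2)
Step 3: p0:(2,4)->(1,4) | p1:(1,1)->(1,0)->EXIT | p2:(1,1)->(1,0)->EXIT | p3:(1,2)->(1,1)
Step 4: p0:(1,4)->(1,3) | p1:escaped | p2:escaped | p3:(1,1)->(1,0)->EXIT
Step 5: p0:(1,3)->(1,2) | p1:escaped | p2:escaped | p3:escaped

(1,2) ESCAPED ESCAPED ESCAPED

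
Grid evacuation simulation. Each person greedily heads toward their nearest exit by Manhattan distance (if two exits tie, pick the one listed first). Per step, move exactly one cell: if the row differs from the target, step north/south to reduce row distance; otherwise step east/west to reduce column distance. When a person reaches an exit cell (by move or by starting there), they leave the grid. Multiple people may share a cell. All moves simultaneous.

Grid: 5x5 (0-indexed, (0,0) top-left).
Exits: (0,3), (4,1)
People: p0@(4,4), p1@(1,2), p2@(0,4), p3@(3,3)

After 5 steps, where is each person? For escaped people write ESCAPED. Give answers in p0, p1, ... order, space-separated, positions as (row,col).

Step 1: p0:(4,4)->(4,3) | p1:(1,2)->(0,2) | p2:(0,4)->(0,3)->EXIT | p3:(3,3)->(2,3)
Step 2: p0:(4,3)->(4,2) | p1:(0,2)->(0,3)->EXIT | p2:escaped | p3:(2,3)->(1,3)
Step 3: p0:(4,2)->(4,1)->EXIT | p1:escaped | p2:escaped | p3:(1,3)->(0,3)->EXIT

ESCAPED ESCAPED ESCAPED ESCAPED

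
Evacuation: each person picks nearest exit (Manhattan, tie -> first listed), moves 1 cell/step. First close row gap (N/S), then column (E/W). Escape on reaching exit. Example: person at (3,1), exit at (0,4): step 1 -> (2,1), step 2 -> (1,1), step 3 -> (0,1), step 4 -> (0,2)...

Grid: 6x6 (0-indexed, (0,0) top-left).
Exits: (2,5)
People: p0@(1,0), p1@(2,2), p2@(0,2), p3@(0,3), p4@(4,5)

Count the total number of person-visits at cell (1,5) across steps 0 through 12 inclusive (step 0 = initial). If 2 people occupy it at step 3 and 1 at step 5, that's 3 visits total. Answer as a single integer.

Answer: 0

Derivation:
Step 0: p0@(1,0) p1@(2,2) p2@(0,2) p3@(0,3) p4@(4,5) -> at (1,5): 0 [-], cum=0
Step 1: p0@(2,0) p1@(2,3) p2@(1,2) p3@(1,3) p4@(3,5) -> at (1,5): 0 [-], cum=0
Step 2: p0@(2,1) p1@(2,4) p2@(2,2) p3@(2,3) p4@ESC -> at (1,5): 0 [-], cum=0
Step 3: p0@(2,2) p1@ESC p2@(2,3) p3@(2,4) p4@ESC -> at (1,5): 0 [-], cum=0
Step 4: p0@(2,3) p1@ESC p2@(2,4) p3@ESC p4@ESC -> at (1,5): 0 [-], cum=0
Step 5: p0@(2,4) p1@ESC p2@ESC p3@ESC p4@ESC -> at (1,5): 0 [-], cum=0
Step 6: p0@ESC p1@ESC p2@ESC p3@ESC p4@ESC -> at (1,5): 0 [-], cum=0
Total visits = 0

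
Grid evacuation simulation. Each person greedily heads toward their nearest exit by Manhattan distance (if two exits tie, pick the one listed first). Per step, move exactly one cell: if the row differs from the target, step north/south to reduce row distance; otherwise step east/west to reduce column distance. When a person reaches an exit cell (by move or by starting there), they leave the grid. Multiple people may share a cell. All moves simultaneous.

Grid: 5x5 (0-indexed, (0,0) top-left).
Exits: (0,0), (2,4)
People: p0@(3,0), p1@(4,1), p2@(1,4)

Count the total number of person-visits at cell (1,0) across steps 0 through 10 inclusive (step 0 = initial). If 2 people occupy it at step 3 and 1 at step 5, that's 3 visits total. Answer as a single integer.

Step 0: p0@(3,0) p1@(4,1) p2@(1,4) -> at (1,0): 0 [-], cum=0
Step 1: p0@(2,0) p1@(3,1) p2@ESC -> at (1,0): 0 [-], cum=0
Step 2: p0@(1,0) p1@(2,1) p2@ESC -> at (1,0): 1 [p0], cum=1
Step 3: p0@ESC p1@(1,1) p2@ESC -> at (1,0): 0 [-], cum=1
Step 4: p0@ESC p1@(0,1) p2@ESC -> at (1,0): 0 [-], cum=1
Step 5: p0@ESC p1@ESC p2@ESC -> at (1,0): 0 [-], cum=1
Total visits = 1

Answer: 1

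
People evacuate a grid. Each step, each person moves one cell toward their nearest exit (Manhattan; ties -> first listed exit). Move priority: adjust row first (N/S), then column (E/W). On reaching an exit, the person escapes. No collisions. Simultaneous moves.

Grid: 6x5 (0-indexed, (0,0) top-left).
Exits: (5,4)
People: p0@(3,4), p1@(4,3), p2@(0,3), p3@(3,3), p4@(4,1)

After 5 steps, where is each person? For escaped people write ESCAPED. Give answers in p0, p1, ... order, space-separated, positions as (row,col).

Step 1: p0:(3,4)->(4,4) | p1:(4,3)->(5,3) | p2:(0,3)->(1,3) | p3:(3,3)->(4,3) | p4:(4,1)->(5,1)
Step 2: p0:(4,4)->(5,4)->EXIT | p1:(5,3)->(5,4)->EXIT | p2:(1,3)->(2,3) | p3:(4,3)->(5,3) | p4:(5,1)->(5,2)
Step 3: p0:escaped | p1:escaped | p2:(2,3)->(3,3) | p3:(5,3)->(5,4)->EXIT | p4:(5,2)->(5,3)
Step 4: p0:escaped | p1:escaped | p2:(3,3)->(4,3) | p3:escaped | p4:(5,3)->(5,4)->EXIT
Step 5: p0:escaped | p1:escaped | p2:(4,3)->(5,3) | p3:escaped | p4:escaped

ESCAPED ESCAPED (5,3) ESCAPED ESCAPED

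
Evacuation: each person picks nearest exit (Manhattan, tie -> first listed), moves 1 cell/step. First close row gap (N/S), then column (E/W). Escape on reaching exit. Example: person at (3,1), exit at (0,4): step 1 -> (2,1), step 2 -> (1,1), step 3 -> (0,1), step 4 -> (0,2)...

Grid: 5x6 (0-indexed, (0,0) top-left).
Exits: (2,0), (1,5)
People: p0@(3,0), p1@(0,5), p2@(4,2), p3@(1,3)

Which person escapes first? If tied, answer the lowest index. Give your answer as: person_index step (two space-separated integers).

Answer: 0 1

Derivation:
Step 1: p0:(3,0)->(2,0)->EXIT | p1:(0,5)->(1,5)->EXIT | p2:(4,2)->(3,2) | p3:(1,3)->(1,4)
Step 2: p0:escaped | p1:escaped | p2:(3,2)->(2,2) | p3:(1,4)->(1,5)->EXIT
Step 3: p0:escaped | p1:escaped | p2:(2,2)->(2,1) | p3:escaped
Step 4: p0:escaped | p1:escaped | p2:(2,1)->(2,0)->EXIT | p3:escaped
Exit steps: [1, 1, 4, 2]
First to escape: p0 at step 1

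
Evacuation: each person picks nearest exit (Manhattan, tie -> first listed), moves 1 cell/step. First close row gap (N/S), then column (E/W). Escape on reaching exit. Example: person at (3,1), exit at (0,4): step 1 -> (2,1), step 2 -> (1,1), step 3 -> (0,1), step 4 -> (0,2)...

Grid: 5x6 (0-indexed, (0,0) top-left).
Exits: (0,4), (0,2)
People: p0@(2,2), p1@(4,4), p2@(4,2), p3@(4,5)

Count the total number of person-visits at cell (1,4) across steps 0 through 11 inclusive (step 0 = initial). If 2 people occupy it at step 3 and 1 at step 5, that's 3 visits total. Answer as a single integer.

Step 0: p0@(2,2) p1@(4,4) p2@(4,2) p3@(4,5) -> at (1,4): 0 [-], cum=0
Step 1: p0@(1,2) p1@(3,4) p2@(3,2) p3@(3,5) -> at (1,4): 0 [-], cum=0
Step 2: p0@ESC p1@(2,4) p2@(2,2) p3@(2,5) -> at (1,4): 0 [-], cum=0
Step 3: p0@ESC p1@(1,4) p2@(1,2) p3@(1,5) -> at (1,4): 1 [p1], cum=1
Step 4: p0@ESC p1@ESC p2@ESC p3@(0,5) -> at (1,4): 0 [-], cum=1
Step 5: p0@ESC p1@ESC p2@ESC p3@ESC -> at (1,4): 0 [-], cum=1
Total visits = 1

Answer: 1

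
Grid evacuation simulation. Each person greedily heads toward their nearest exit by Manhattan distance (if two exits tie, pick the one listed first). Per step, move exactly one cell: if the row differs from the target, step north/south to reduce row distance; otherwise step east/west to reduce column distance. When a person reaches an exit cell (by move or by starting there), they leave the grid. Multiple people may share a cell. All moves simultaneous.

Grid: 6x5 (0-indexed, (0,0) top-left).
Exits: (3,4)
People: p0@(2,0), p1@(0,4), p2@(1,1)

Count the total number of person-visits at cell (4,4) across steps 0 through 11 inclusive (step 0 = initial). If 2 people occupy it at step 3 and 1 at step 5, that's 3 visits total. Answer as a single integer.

Step 0: p0@(2,0) p1@(0,4) p2@(1,1) -> at (4,4): 0 [-], cum=0
Step 1: p0@(3,0) p1@(1,4) p2@(2,1) -> at (4,4): 0 [-], cum=0
Step 2: p0@(3,1) p1@(2,4) p2@(3,1) -> at (4,4): 0 [-], cum=0
Step 3: p0@(3,2) p1@ESC p2@(3,2) -> at (4,4): 0 [-], cum=0
Step 4: p0@(3,3) p1@ESC p2@(3,3) -> at (4,4): 0 [-], cum=0
Step 5: p0@ESC p1@ESC p2@ESC -> at (4,4): 0 [-], cum=0
Total visits = 0

Answer: 0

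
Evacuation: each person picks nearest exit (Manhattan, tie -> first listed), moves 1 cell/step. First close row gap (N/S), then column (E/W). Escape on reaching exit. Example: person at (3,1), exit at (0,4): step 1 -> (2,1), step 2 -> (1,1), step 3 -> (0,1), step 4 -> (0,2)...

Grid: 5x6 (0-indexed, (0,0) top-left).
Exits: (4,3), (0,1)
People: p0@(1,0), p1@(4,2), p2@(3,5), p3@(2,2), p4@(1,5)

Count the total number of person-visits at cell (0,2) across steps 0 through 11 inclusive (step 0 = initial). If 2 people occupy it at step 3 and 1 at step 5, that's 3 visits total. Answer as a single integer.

Step 0: p0@(1,0) p1@(4,2) p2@(3,5) p3@(2,2) p4@(1,5) -> at (0,2): 0 [-], cum=0
Step 1: p0@(0,0) p1@ESC p2@(4,5) p3@(3,2) p4@(2,5) -> at (0,2): 0 [-], cum=0
Step 2: p0@ESC p1@ESC p2@(4,4) p3@(4,2) p4@(3,5) -> at (0,2): 0 [-], cum=0
Step 3: p0@ESC p1@ESC p2@ESC p3@ESC p4@(4,5) -> at (0,2): 0 [-], cum=0
Step 4: p0@ESC p1@ESC p2@ESC p3@ESC p4@(4,4) -> at (0,2): 0 [-], cum=0
Step 5: p0@ESC p1@ESC p2@ESC p3@ESC p4@ESC -> at (0,2): 0 [-], cum=0
Total visits = 0

Answer: 0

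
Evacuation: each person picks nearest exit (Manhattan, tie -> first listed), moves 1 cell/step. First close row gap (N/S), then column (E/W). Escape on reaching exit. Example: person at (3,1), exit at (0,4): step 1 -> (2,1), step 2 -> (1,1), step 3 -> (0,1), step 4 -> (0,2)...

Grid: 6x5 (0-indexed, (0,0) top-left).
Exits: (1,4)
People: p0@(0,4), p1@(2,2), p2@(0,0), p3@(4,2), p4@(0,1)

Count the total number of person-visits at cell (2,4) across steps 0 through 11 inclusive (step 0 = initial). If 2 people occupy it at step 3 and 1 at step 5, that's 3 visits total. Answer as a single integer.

Answer: 0

Derivation:
Step 0: p0@(0,4) p1@(2,2) p2@(0,0) p3@(4,2) p4@(0,1) -> at (2,4): 0 [-], cum=0
Step 1: p0@ESC p1@(1,2) p2@(1,0) p3@(3,2) p4@(1,1) -> at (2,4): 0 [-], cum=0
Step 2: p0@ESC p1@(1,3) p2@(1,1) p3@(2,2) p4@(1,2) -> at (2,4): 0 [-], cum=0
Step 3: p0@ESC p1@ESC p2@(1,2) p3@(1,2) p4@(1,3) -> at (2,4): 0 [-], cum=0
Step 4: p0@ESC p1@ESC p2@(1,3) p3@(1,3) p4@ESC -> at (2,4): 0 [-], cum=0
Step 5: p0@ESC p1@ESC p2@ESC p3@ESC p4@ESC -> at (2,4): 0 [-], cum=0
Total visits = 0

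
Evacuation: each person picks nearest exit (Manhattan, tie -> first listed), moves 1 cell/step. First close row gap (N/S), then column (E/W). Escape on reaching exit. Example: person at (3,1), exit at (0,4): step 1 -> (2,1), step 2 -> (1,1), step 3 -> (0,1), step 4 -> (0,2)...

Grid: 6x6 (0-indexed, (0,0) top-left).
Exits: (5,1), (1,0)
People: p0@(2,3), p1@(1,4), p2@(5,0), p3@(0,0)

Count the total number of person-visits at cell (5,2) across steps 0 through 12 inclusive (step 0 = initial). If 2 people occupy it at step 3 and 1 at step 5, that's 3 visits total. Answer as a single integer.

Step 0: p0@(2,3) p1@(1,4) p2@(5,0) p3@(0,0) -> at (5,2): 0 [-], cum=0
Step 1: p0@(1,3) p1@(1,3) p2@ESC p3@ESC -> at (5,2): 0 [-], cum=0
Step 2: p0@(1,2) p1@(1,2) p2@ESC p3@ESC -> at (5,2): 0 [-], cum=0
Step 3: p0@(1,1) p1@(1,1) p2@ESC p3@ESC -> at (5,2): 0 [-], cum=0
Step 4: p0@ESC p1@ESC p2@ESC p3@ESC -> at (5,2): 0 [-], cum=0
Total visits = 0

Answer: 0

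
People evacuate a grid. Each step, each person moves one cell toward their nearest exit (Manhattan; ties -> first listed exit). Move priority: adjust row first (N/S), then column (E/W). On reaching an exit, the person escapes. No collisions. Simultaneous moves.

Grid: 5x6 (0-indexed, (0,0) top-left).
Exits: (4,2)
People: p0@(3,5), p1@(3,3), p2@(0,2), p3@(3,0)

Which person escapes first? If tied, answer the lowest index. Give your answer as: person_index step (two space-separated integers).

Answer: 1 2

Derivation:
Step 1: p0:(3,5)->(4,5) | p1:(3,3)->(4,3) | p2:(0,2)->(1,2) | p3:(3,0)->(4,0)
Step 2: p0:(4,5)->(4,4) | p1:(4,3)->(4,2)->EXIT | p2:(1,2)->(2,2) | p3:(4,0)->(4,1)
Step 3: p0:(4,4)->(4,3) | p1:escaped | p2:(2,2)->(3,2) | p3:(4,1)->(4,2)->EXIT
Step 4: p0:(4,3)->(4,2)->EXIT | p1:escaped | p2:(3,2)->(4,2)->EXIT | p3:escaped
Exit steps: [4, 2, 4, 3]
First to escape: p1 at step 2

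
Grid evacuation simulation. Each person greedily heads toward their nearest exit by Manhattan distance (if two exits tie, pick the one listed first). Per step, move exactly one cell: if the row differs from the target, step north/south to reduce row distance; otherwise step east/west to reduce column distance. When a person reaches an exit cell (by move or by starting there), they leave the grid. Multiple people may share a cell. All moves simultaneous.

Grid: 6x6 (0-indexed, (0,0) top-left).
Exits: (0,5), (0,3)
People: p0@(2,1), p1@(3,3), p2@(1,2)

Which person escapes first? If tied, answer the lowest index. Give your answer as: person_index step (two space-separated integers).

Step 1: p0:(2,1)->(1,1) | p1:(3,3)->(2,3) | p2:(1,2)->(0,2)
Step 2: p0:(1,1)->(0,1) | p1:(2,3)->(1,3) | p2:(0,2)->(0,3)->EXIT
Step 3: p0:(0,1)->(0,2) | p1:(1,3)->(0,3)->EXIT | p2:escaped
Step 4: p0:(0,2)->(0,3)->EXIT | p1:escaped | p2:escaped
Exit steps: [4, 3, 2]
First to escape: p2 at step 2

Answer: 2 2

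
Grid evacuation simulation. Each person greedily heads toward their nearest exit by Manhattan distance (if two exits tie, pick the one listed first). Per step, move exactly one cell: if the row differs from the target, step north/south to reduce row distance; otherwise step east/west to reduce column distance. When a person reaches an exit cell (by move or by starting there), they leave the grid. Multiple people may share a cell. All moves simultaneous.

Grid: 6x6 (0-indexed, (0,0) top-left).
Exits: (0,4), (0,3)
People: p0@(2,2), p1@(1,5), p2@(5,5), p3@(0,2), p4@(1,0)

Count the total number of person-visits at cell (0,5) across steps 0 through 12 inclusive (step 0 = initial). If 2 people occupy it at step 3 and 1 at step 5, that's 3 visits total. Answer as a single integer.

Answer: 2

Derivation:
Step 0: p0@(2,2) p1@(1,5) p2@(5,5) p3@(0,2) p4@(1,0) -> at (0,5): 0 [-], cum=0
Step 1: p0@(1,2) p1@(0,5) p2@(4,5) p3@ESC p4@(0,0) -> at (0,5): 1 [p1], cum=1
Step 2: p0@(0,2) p1@ESC p2@(3,5) p3@ESC p4@(0,1) -> at (0,5): 0 [-], cum=1
Step 3: p0@ESC p1@ESC p2@(2,5) p3@ESC p4@(0,2) -> at (0,5): 0 [-], cum=1
Step 4: p0@ESC p1@ESC p2@(1,5) p3@ESC p4@ESC -> at (0,5): 0 [-], cum=1
Step 5: p0@ESC p1@ESC p2@(0,5) p3@ESC p4@ESC -> at (0,5): 1 [p2], cum=2
Step 6: p0@ESC p1@ESC p2@ESC p3@ESC p4@ESC -> at (0,5): 0 [-], cum=2
Total visits = 2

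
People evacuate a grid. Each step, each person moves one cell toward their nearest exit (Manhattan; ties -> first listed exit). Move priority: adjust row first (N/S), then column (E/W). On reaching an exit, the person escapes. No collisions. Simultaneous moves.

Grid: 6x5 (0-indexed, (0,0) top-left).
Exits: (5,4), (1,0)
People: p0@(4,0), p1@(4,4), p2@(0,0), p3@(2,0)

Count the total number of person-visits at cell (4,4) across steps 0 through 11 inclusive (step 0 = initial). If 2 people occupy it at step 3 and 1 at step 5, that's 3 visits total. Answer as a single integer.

Step 0: p0@(4,0) p1@(4,4) p2@(0,0) p3@(2,0) -> at (4,4): 1 [p1], cum=1
Step 1: p0@(3,0) p1@ESC p2@ESC p3@ESC -> at (4,4): 0 [-], cum=1
Step 2: p0@(2,0) p1@ESC p2@ESC p3@ESC -> at (4,4): 0 [-], cum=1
Step 3: p0@ESC p1@ESC p2@ESC p3@ESC -> at (4,4): 0 [-], cum=1
Total visits = 1

Answer: 1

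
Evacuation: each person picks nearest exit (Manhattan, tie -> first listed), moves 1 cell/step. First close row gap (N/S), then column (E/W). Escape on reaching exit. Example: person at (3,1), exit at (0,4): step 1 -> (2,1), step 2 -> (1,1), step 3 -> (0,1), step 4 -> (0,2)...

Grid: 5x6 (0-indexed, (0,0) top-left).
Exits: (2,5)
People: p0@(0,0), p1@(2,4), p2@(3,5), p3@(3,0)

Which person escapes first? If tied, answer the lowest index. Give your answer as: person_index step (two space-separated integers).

Answer: 1 1

Derivation:
Step 1: p0:(0,0)->(1,0) | p1:(2,4)->(2,5)->EXIT | p2:(3,5)->(2,5)->EXIT | p3:(3,0)->(2,0)
Step 2: p0:(1,0)->(2,0) | p1:escaped | p2:escaped | p3:(2,0)->(2,1)
Step 3: p0:(2,0)->(2,1) | p1:escaped | p2:escaped | p3:(2,1)->(2,2)
Step 4: p0:(2,1)->(2,2) | p1:escaped | p2:escaped | p3:(2,2)->(2,3)
Step 5: p0:(2,2)->(2,3) | p1:escaped | p2:escaped | p3:(2,3)->(2,4)
Step 6: p0:(2,3)->(2,4) | p1:escaped | p2:escaped | p3:(2,4)->(2,5)->EXIT
Step 7: p0:(2,4)->(2,5)->EXIT | p1:escaped | p2:escaped | p3:escaped
Exit steps: [7, 1, 1, 6]
First to escape: p1 at step 1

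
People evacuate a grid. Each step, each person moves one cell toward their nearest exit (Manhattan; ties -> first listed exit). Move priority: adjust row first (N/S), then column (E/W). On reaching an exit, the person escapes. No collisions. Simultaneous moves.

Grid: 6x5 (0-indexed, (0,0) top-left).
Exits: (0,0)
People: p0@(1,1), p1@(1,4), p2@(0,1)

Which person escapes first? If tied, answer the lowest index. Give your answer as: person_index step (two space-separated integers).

Step 1: p0:(1,1)->(0,1) | p1:(1,4)->(0,4) | p2:(0,1)->(0,0)->EXIT
Step 2: p0:(0,1)->(0,0)->EXIT | p1:(0,4)->(0,3) | p2:escaped
Step 3: p0:escaped | p1:(0,3)->(0,2) | p2:escaped
Step 4: p0:escaped | p1:(0,2)->(0,1) | p2:escaped
Step 5: p0:escaped | p1:(0,1)->(0,0)->EXIT | p2:escaped
Exit steps: [2, 5, 1]
First to escape: p2 at step 1

Answer: 2 1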